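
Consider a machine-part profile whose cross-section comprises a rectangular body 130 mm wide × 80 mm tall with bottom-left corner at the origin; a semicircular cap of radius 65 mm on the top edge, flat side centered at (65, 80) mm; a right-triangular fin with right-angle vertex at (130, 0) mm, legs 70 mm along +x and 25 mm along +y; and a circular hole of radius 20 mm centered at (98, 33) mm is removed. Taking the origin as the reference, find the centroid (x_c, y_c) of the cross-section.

rectangular body: A = 130 × 80 = 10400.00, centroid at (65.00, 40.00).
semicircular top: A = ½π·65² = 6636.61, centroid at (65.00, 107.59).
triangular fin: A = ½·70·25 = 875.00, centroid at (153.33, 8.33).
hole: A = −π·20² = -1256.64, centroid at (98.00, 33.00).
ΣA = 16654.98 mm²
ΣAx_c = (10400.00)(65.00) + (6636.61)(65.00) + (875.00)(153.33) + (-1256.64)(98.00) = 1118396.18 mm³
ΣAy_c = (10400.00)(40.00) + (6636.61)(107.59) + (875.00)(8.33) + (-1256.64)(33.00) = 1095835.14 mm³
x_c = 1118396.18 / 16654.98 = 67.15 mm
y_c = 1095835.14 / 16654.98 = 65.80 mm

x_c = 67.15 mm, y_c = 65.80 mm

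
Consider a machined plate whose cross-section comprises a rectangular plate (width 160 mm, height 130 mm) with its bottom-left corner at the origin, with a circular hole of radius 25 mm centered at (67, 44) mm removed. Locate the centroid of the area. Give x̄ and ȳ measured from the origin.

x̄ = 81.36 mm, ȳ = 67.19 mm

Part | A | x̄ᵢ | ȳᵢ | A·x̄ᵢ | A·ȳᵢ
plate | 20800.00 | 80.00 | 65.00 | 1664000.00 | 1352000.00
hole | -1963.50 | 67.00 | 44.00 | -131554.19 | -86393.80
Σ | 18836.50 |  |  | 1532445.81 | 1265606.20
x̄ = 1532445.81 / 18836.50 = 81.36 mm
ȳ = 1265606.20 / 18836.50 = 67.19 mm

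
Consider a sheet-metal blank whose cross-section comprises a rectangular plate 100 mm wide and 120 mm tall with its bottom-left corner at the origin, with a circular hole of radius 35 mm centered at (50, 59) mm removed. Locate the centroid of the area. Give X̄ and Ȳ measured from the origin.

X̄ = 50.00 mm, Ȳ = 60.47 mm

plate: A = 100 × 120 = 12000.00, centroid at (50.00, 60.00).
hole: A = −π·35² = -3848.45, centroid at (50.00, 59.00).
ΣA = 8151.55 mm², ΣAX̄ = 407577.45 mm³, ΣAȲ = 492941.39 mm³.
X̄ = 407577.45/8151.55 = 50.00 mm; Ȳ = 492941.39/8151.55 = 60.47 mm.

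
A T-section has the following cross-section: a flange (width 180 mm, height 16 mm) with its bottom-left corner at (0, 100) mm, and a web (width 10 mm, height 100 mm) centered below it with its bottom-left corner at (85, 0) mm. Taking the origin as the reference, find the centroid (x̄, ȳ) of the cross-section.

web: A = 10 × 100 = 1000.00, centroid at (90.00, 50.00).
flange: A = 180 × 16 = 2880.00, centroid at (90.00, 108.00).
ΣA = 3880.00 mm²
ΣAx̄ = (1000.00)(90.00) + (2880.00)(90.00) = 349200.00 mm³
ΣAȳ = (1000.00)(50.00) + (2880.00)(108.00) = 361040.00 mm³
x̄ = 349200.00 / 3880.00 = 90.00 mm
ȳ = 361040.00 / 3880.00 = 93.05 mm

x̄ = 90.00 mm, ȳ = 93.05 mm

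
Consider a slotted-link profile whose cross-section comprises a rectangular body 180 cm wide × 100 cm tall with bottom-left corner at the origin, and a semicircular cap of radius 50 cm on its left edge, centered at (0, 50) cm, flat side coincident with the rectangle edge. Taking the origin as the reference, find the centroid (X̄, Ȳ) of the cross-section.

rectangular body: A = 180 × 100 = 18000.00, centroid at (90.00, 50.00).
semicircular end: A = ½π·50² = 3926.99, centroid at (-21.22, 50.00).
ΣA = 21926.99 cm²
ΣAX̄ = (18000.00)(90.00) + (3926.99)(-21.22) = 1536666.67 cm³
ΣAȲ = (18000.00)(50.00) + (3926.99)(50.00) = 1096349.54 cm³
X̄ = 1536666.67 / 21926.99 = 70.08 cm
Ȳ = 1096349.54 / 21926.99 = 50.00 cm

X̄ = 70.08 cm, Ȳ = 50.00 cm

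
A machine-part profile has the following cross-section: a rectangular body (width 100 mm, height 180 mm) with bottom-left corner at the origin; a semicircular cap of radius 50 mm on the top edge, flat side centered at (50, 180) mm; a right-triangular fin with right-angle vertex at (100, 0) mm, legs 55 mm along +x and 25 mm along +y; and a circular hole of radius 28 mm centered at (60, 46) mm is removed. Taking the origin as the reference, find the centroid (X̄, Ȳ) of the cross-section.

X̄ = 51.11 mm, Ȳ = 114.27 mm

rectangular body: A = 100 × 180 = 18000.00, centroid at (50.00, 90.00).
semicircular top: A = ½π·50² = 3926.99, centroid at (50.00, 201.22).
triangular fin: A = ½·55·25 = 687.50, centroid at (118.33, 8.33).
hole: A = −π·28² = -2463.01, centroid at (60.00, 46.00).
ΣA = 20151.48 mm²
ΣAX̄ = (18000.00)(50.00) + (3926.99)(50.00) + (687.50)(118.33) + (-2463.01)(60.00) = 1029923.19 mm³
ΣAȲ = (18000.00)(90.00) + (3926.99)(201.22) + (687.50)(8.33) + (-2463.01)(46.00) = 2302622.45 mm³
X̄ = 1029923.19 / 20151.48 = 51.11 mm
Ȳ = 2302622.45 / 20151.48 = 114.27 mm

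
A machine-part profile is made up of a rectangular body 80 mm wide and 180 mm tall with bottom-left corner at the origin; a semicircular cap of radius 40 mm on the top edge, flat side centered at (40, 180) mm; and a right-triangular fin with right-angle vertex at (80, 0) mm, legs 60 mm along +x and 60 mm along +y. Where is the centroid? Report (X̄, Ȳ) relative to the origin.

X̄ = 45.77 mm, Ȳ = 97.63 mm

rectangular body: A = 80 × 180 = 14400.00, centroid at (40.00, 90.00).
semicircular top: A = ½π·40² = 2513.27, centroid at (40.00, 196.98).
triangular fin: A = ½·60·60 = 1800.00, centroid at (100.00, 20.00).
ΣA = 18713.27 mm²
ΣAX̄ = (14400.00)(40.00) + (2513.27)(40.00) + (1800.00)(100.00) = 856530.96 mm³
ΣAȲ = (14400.00)(90.00) + (2513.27)(196.98) + (1800.00)(20.00) = 1827056.01 mm³
X̄ = 856530.96 / 18713.27 = 45.77 mm
Ȳ = 1827056.01 / 18713.27 = 97.63 mm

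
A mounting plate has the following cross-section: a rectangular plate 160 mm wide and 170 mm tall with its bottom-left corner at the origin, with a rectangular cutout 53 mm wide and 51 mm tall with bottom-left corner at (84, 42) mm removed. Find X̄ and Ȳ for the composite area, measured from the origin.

Part | A | x̄ᵢ | ȳᵢ | A·x̄ᵢ | A·ȳᵢ
plate | 27200.00 | 80.00 | 85.00 | 2176000.00 | 2312000.00
hole | -2703.00 | 110.50 | 67.50 | -298681.50 | -182452.50
Σ | 24497.00 |  |  | 1877318.50 | 2129547.50
X̄ = 1877318.50 / 24497.00 = 76.63 mm
Ȳ = 2129547.50 / 24497.00 = 86.93 mm

X̄ = 76.63 mm, Ȳ = 86.93 mm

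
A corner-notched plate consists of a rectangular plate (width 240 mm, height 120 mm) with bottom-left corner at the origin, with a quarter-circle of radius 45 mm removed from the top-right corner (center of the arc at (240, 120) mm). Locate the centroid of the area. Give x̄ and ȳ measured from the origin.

x̄ = 114.10 mm, ȳ = 57.61 mm

Part | A | x̄ᵢ | ȳᵢ | A·x̄ᵢ | A·ȳᵢ
plate | 28800.00 | 120.00 | 60.00 | 3456000.00 | 1728000.00
removed quarter-circle | -1590.43 | 220.90 | 100.90 | -351328.51 | -160476.75
Σ | 27209.57 |  |  | 3104671.49 | 1567523.25
x̄ = 3104671.49 / 27209.57 = 114.10 mm
ȳ = 1567523.25 / 27209.57 = 57.61 mm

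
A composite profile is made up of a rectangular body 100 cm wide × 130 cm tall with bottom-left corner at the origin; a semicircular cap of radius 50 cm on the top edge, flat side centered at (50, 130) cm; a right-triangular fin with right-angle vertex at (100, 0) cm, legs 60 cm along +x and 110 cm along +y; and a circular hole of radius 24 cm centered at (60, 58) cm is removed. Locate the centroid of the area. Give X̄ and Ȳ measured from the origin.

X̄ = 61.56 cm, Ȳ = 79.00 cm

rectangular body: A = 100 × 130 = 13000.00, centroid at (50.00, 65.00).
semicircular top: A = ½π·50² = 3926.99, centroid at (50.00, 151.22).
triangular fin: A = ½·60·110 = 3300.00, centroid at (120.00, 36.67).
hole: A = −π·24² = -1809.56, centroid at (60.00, 58.00).
ΣA = 18417.43 cm², ΣAX̄ = 1133776.10 cm³, ΣAȲ = 1454887.81 cm³.
X̄ = 1133776.10/18417.43 = 61.56 cm; Ȳ = 1454887.81/18417.43 = 79.00 cm.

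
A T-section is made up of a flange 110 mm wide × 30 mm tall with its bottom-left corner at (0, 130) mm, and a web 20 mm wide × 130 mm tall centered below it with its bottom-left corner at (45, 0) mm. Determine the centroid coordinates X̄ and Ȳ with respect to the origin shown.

X̄ = 55.00 mm, Ȳ = 109.75 mm

web: A = 20 × 130 = 2600.00, centroid at (55.00, 65.00).
flange: A = 110 × 30 = 3300.00, centroid at (55.00, 145.00).
ΣA = 5900.00 mm²
ΣAX̄ = (2600.00)(55.00) + (3300.00)(55.00) = 324500.00 mm³
ΣAȲ = (2600.00)(65.00) + (3300.00)(145.00) = 647500.00 mm³
X̄ = 324500.00 / 5900.00 = 55.00 mm
Ȳ = 647500.00 / 5900.00 = 109.75 mm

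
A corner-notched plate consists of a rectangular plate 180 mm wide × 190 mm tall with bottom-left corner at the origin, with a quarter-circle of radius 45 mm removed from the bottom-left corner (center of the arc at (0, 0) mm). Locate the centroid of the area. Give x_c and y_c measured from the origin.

plate: A = 180 × 190 = 34200.00, centroid at (90.00, 95.00).
removed quarter-circle: A = −¼π·45² = -1590.43, centroid at (19.10, 19.10).
ΣA = 32609.57 mm²
ΣAx_c = (34200.00)(90.00) + (-1590.43)(19.10) = 3047625.00 mm³
ΣAy_c = (34200.00)(95.00) + (-1590.43)(19.10) = 3218625.00 mm³
x_c = 3047625.00 / 32609.57 = 93.46 mm
y_c = 3218625.00 / 32609.57 = 98.70 mm

x_c = 93.46 mm, y_c = 98.70 mm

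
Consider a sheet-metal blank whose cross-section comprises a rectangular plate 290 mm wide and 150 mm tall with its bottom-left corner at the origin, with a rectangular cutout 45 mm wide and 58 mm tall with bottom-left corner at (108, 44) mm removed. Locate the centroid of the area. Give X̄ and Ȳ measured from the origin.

plate: A = 290 × 150 = 43500.00, centroid at (145.00, 75.00).
hole: A = −(45 × 58) = -2610.00, centroid at (130.50, 73.00).
ΣA = 40890.00 mm², ΣAX̄ = 5966895.00 mm³, ΣAȲ = 3071970.00 mm³.
X̄ = 5966895.00/40890.00 = 145.93 mm; Ȳ = 3071970.00/40890.00 = 75.13 mm.

X̄ = 145.93 mm, Ȳ = 75.13 mm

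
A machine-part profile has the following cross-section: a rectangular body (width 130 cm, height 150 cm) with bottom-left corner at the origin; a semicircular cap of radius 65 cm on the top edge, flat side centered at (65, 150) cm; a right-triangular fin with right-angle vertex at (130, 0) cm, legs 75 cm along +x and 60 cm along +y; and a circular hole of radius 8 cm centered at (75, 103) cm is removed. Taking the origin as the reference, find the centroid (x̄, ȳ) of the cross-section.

x̄ = 72.11 cm, ȳ = 94.56 cm

rectangular body: A = 130 × 150 = 19500.00, centroid at (65.00, 75.00).
semicircular top: A = ½π·65² = 6636.61, centroid at (65.00, 177.59).
triangular fin: A = ½·75·60 = 2250.00, centroid at (155.00, 20.00).
hole: A = −π·8² = -201.06, centroid at (75.00, 103.00).
ΣA = 28185.55 cm², ΣAx̄ = 2032550.30 cm³, ΣAȳ = 2665366.13 cm³.
x̄ = 2032550.30/28185.55 = 72.11 cm; ȳ = 2665366.13/28185.55 = 94.56 cm.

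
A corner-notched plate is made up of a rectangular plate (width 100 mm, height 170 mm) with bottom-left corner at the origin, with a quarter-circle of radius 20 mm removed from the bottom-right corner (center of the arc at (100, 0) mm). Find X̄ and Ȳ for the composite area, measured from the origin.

X̄ = 49.22 mm, Ȳ = 86.44 mm

Part | A | x̄ᵢ | ȳᵢ | A·x̄ᵢ | A·ȳᵢ
plate | 17000.00 | 50.00 | 85.00 | 850000.00 | 1445000.00
removed quarter-circle | -314.16 | 91.51 | 8.49 | -28749.26 | -2666.67
Σ | 16685.84 |  |  | 821250.74 | 1442333.33
X̄ = 821250.74 / 16685.84 = 49.22 mm
Ȳ = 1442333.33 / 16685.84 = 86.44 mm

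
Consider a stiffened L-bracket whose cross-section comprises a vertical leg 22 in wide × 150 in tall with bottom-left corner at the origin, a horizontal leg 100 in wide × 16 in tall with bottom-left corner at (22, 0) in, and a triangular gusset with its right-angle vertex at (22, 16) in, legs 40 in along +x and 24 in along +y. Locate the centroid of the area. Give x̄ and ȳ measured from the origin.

vertical leg: A = 22 × 150 = 3300.00, centroid at (11.00, 75.00).
horizontal leg: A = 100 × 16 = 1600.00, centroid at (72.00, 8.00).
gusset: A = ½·40·24 = 480.00, centroid at (35.33, 24.00).
ΣA = 5380.00 in², ΣAx̄ = 168460.00 in³, ΣAȳ = 271820.00 in³.
x̄ = 168460.00/5380.00 = 31.31 in; ȳ = 271820.00/5380.00 = 50.52 in.

x̄ = 31.31 in, ȳ = 50.52 in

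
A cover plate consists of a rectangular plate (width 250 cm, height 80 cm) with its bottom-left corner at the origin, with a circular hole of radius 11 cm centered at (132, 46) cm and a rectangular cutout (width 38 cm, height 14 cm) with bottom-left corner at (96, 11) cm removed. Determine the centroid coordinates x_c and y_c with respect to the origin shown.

plate: A = 250 × 80 = 20000.00, centroid at (125.00, 40.00).
hole 1: A = −π·11² = -380.13, centroid at (132.00, 46.00).
hole 2: A = −(38 × 14) = -532.00, centroid at (115.00, 18.00).
ΣA = 19087.87 cm²
ΣAx_c = (20000.00)(125.00) + (-380.13)(132.00) + (-532.00)(115.00) = 2388642.48 cm³
ΣAy_c = (20000.00)(40.00) + (-380.13)(46.00) + (-532.00)(18.00) = 772937.90 cm³
x_c = 2388642.48 / 19087.87 = 125.14 cm
y_c = 772937.90 / 19087.87 = 40.49 cm

x_c = 125.14 cm, y_c = 40.49 cm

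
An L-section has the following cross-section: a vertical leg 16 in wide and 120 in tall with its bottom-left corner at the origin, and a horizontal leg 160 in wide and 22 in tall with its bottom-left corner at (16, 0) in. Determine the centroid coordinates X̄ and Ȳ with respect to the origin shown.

X̄ = 64.94 in, Ȳ = 28.29 in

vertical leg: A = 16 × 120 = 1920.00, centroid at (8.00, 60.00).
horizontal leg: A = 160 × 22 = 3520.00, centroid at (96.00, 11.00).
ΣA = 5440.00 in²
ΣAX̄ = (1920.00)(8.00) + (3520.00)(96.00) = 353280.00 in³
ΣAȲ = (1920.00)(60.00) + (3520.00)(11.00) = 153920.00 in³
X̄ = 353280.00 / 5440.00 = 64.94 in
Ȳ = 153920.00 / 5440.00 = 28.29 in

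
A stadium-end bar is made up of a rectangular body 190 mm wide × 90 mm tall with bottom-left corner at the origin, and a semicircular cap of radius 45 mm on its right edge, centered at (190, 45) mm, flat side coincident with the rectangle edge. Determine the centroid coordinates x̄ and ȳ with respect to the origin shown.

x̄ = 112.90 mm, ȳ = 45.00 mm

rectangular body: A = 190 × 90 = 17100.00, centroid at (95.00, 45.00).
semicircular end: A = ½π·45² = 3180.86, centroid at (209.10, 45.00).
ΣA = 20280.86 mm²
ΣAx̄ = (17100.00)(95.00) + (3180.86)(209.10) = 2289613.89 mm³
ΣAȳ = (17100.00)(45.00) + (3180.86)(45.00) = 912638.82 mm³
x̄ = 2289613.89 / 20280.86 = 112.90 mm
ȳ = 912638.82 / 20280.86 = 45.00 mm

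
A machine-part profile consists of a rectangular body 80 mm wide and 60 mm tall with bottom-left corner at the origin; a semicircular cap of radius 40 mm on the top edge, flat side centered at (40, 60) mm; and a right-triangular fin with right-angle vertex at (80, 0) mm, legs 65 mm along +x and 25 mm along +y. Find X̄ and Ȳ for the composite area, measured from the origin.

X̄ = 46.17 mm, Ȳ = 42.36 mm

rectangular body: A = 80 × 60 = 4800.00, centroid at (40.00, 30.00).
semicircular top: A = ½π·40² = 2513.27, centroid at (40.00, 76.98).
triangular fin: A = ½·65·25 = 812.50, centroid at (101.67, 8.33).
ΣA = 8125.77 mm², ΣAX̄ = 375135.13 mm³, ΣAȲ = 344233.95 mm³.
X̄ = 375135.13/8125.77 = 46.17 mm; Ȳ = 344233.95/8125.77 = 42.36 mm.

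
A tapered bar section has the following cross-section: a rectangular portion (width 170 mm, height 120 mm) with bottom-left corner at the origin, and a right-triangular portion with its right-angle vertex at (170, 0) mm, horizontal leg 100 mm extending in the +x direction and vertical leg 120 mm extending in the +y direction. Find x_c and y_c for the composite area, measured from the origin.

Part | A | x̄ᵢ | ȳᵢ | A·x̄ᵢ | A·ȳᵢ
rectangular portion | 20400.00 | 85.00 | 60.00 | 1734000.00 | 1224000.00
triangular portion | 6000.00 | 203.33 | 40.00 | 1220000.00 | 240000.00
Σ | 26400.00 |  |  | 2954000.00 | 1464000.00
x_c = 2954000.00 / 26400.00 = 111.89 mm
y_c = 1464000.00 / 26400.00 = 55.45 mm

x_c = 111.89 mm, y_c = 55.45 mm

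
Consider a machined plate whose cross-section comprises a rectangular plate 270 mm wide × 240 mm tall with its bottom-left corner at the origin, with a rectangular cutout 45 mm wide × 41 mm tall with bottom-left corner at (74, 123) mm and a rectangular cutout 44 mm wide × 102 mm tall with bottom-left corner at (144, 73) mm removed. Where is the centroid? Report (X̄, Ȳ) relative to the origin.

X̄ = 133.84 mm, Ȳ = 118.95 mm

plate: A = 270 × 240 = 64800.00, centroid at (135.00, 120.00).
hole 1: A = −(45 × 41) = -1845.00, centroid at (96.50, 143.50).
hole 2: A = −(44 × 102) = -4488.00, centroid at (166.00, 124.00).
ΣA = 58467.00 mm²
ΣAX̄ = (64800.00)(135.00) + (-1845.00)(96.50) + (-4488.00)(166.00) = 7824949.50 mm³
ΣAȲ = (64800.00)(120.00) + (-1845.00)(143.50) + (-4488.00)(124.00) = 6954730.50 mm³
X̄ = 7824949.50 / 58467.00 = 133.84 mm
Ȳ = 6954730.50 / 58467.00 = 118.95 mm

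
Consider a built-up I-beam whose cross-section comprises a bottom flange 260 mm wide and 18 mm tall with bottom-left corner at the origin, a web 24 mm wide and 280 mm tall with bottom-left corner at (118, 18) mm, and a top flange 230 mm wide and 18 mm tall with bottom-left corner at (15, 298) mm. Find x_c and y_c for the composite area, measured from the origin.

bottom flange: A = 260 × 18 = 4680.00, centroid at (130.00, 9.00).
web: A = 24 × 280 = 6720.00, centroid at (130.00, 158.00).
top flange: A = 230 × 18 = 4140.00, centroid at (130.00, 307.00).
ΣA = 15540.00 mm²
ΣAx_c = (4680.00)(130.00) + (6720.00)(130.00) + (4140.00)(130.00) = 2020200.00 mm³
ΣAy_c = (4680.00)(9.00) + (6720.00)(158.00) + (4140.00)(307.00) = 2374860.00 mm³
x_c = 2020200.00 / 15540.00 = 130.00 mm
y_c = 2374860.00 / 15540.00 = 152.82 mm

x_c = 130.00 mm, y_c = 152.82 mm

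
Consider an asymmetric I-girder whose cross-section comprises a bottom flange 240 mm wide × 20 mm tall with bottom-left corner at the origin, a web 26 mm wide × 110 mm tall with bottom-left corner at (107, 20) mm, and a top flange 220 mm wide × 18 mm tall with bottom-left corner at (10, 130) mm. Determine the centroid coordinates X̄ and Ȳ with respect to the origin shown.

bottom flange: A = 240 × 20 = 4800.00, centroid at (120.00, 10.00).
web: A = 26 × 110 = 2860.00, centroid at (120.00, 75.00).
top flange: A = 220 × 18 = 3960.00, centroid at (120.00, 139.00).
ΣA = 11620.00 mm²
ΣAX̄ = (4800.00)(120.00) + (2860.00)(120.00) + (3960.00)(120.00) = 1394400.00 mm³
ΣAȲ = (4800.00)(10.00) + (2860.00)(75.00) + (3960.00)(139.00) = 812940.00 mm³
X̄ = 1394400.00 / 11620.00 = 120.00 mm
Ȳ = 812940.00 / 11620.00 = 69.96 mm

X̄ = 120.00 mm, Ȳ = 69.96 mm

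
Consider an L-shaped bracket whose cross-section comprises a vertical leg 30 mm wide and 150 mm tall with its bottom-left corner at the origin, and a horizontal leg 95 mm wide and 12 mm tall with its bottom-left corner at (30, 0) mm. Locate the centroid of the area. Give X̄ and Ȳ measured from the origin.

vertical leg: A = 30 × 150 = 4500.00, centroid at (15.00, 75.00).
horizontal leg: A = 95 × 12 = 1140.00, centroid at (77.50, 6.00).
ΣA = 5640.00 mm², ΣAX̄ = 155850.00 mm³, ΣAȲ = 344340.00 mm³.
X̄ = 155850.00/5640.00 = 27.63 mm; Ȳ = 344340.00/5640.00 = 61.05 mm.

X̄ = 27.63 mm, Ȳ = 61.05 mm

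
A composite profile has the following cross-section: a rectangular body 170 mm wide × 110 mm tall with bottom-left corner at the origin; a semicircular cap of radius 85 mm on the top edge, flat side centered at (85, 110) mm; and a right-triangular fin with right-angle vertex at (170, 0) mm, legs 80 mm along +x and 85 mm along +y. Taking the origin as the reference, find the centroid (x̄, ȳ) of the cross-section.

rectangular body: A = 170 × 110 = 18700.00, centroid at (85.00, 55.00).
semicircular top: A = ½π·85² = 11349.00, centroid at (85.00, 146.08).
triangular fin: A = ½·80·85 = 3400.00, centroid at (196.67, 28.33).
ΣA = 33449.00 mm²
ΣAx̄ = (18700.00)(85.00) + (11349.00)(85.00) + (3400.00)(196.67) = 3222831.96 mm³
ΣAȳ = (18700.00)(55.00) + (11349.00)(146.08) + (3400.00)(28.33) = 2782640.38 mm³
x̄ = 3222831.96 / 33449.00 = 96.35 mm
ȳ = 2782640.38 / 33449.00 = 83.19 mm

x̄ = 96.35 mm, ȳ = 83.19 mm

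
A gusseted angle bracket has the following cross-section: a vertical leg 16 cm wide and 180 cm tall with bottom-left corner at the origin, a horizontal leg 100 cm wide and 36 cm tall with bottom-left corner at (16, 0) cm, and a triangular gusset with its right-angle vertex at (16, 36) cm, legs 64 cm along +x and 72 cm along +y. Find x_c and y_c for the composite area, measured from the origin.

x_c = 39.46 cm, y_c = 52.62 cm

Part | A | x̄ᵢ | ȳᵢ | A·x̄ᵢ | A·ȳᵢ
vertical leg | 2880.00 | 8.00 | 90.00 | 23040.00 | 259200.00
horizontal leg | 3600.00 | 66.00 | 18.00 | 237600.00 | 64800.00
gusset | 2304.00 | 37.33 | 60.00 | 86016.00 | 138240.00
Σ | 8784.00 |  |  | 346656.00 | 462240.00
x_c = 346656.00 / 8784.00 = 39.46 cm
y_c = 462240.00 / 8784.00 = 52.62 cm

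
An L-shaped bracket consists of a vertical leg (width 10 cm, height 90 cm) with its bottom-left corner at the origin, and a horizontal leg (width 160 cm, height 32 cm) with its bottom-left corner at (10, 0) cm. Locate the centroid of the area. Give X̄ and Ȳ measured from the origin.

vertical leg: A = 10 × 90 = 900.00, centroid at (5.00, 45.00).
horizontal leg: A = 160 × 32 = 5120.00, centroid at (90.00, 16.00).
ΣA = 6020.00 cm²
ΣAX̄ = (900.00)(5.00) + (5120.00)(90.00) = 465300.00 cm³
ΣAȲ = (900.00)(45.00) + (5120.00)(16.00) = 122420.00 cm³
X̄ = 465300.00 / 6020.00 = 77.29 cm
Ȳ = 122420.00 / 6020.00 = 20.34 cm

X̄ = 77.29 cm, Ȳ = 20.34 cm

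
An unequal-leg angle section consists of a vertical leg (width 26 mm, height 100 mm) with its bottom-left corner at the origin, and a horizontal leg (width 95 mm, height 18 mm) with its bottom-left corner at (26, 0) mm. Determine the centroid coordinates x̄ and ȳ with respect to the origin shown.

x̄ = 37.00 mm, ȳ = 33.73 mm

vertical leg: A = 26 × 100 = 2600.00, centroid at (13.00, 50.00).
horizontal leg: A = 95 × 18 = 1710.00, centroid at (73.50, 9.00).
ΣA = 4310.00 mm², ΣAx̄ = 159485.00 mm³, ΣAȳ = 145390.00 mm³.
x̄ = 159485.00/4310.00 = 37.00 mm; ȳ = 145390.00/4310.00 = 33.73 mm.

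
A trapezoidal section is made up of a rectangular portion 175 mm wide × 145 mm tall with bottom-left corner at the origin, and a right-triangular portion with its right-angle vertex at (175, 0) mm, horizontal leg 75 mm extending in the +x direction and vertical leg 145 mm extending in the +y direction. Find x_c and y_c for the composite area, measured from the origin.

rectangular portion: A = 175 × 145 = 25375.00, centroid at (87.50, 72.50).
triangular portion: A = ½·75·145 = 5437.50, centroid at (200.00, 48.33).
ΣA = 30812.50 mm²
ΣAx_c = (25375.00)(87.50) + (5437.50)(200.00) = 3307812.50 mm³
ΣAy_c = (25375.00)(72.50) + (5437.50)(48.33) = 2102500.00 mm³
x_c = 3307812.50 / 30812.50 = 107.35 mm
y_c = 2102500.00 / 30812.50 = 68.24 mm

x_c = 107.35 mm, y_c = 68.24 mm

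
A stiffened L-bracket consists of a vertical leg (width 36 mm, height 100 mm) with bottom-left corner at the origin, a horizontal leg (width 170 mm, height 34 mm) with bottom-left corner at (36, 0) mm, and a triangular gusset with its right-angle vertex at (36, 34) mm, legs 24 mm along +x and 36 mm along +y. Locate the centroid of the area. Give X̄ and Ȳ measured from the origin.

Part | A | x̄ᵢ | ȳᵢ | A·x̄ᵢ | A·ȳᵢ
vertical leg | 3600.00 | 18.00 | 50.00 | 64800.00 | 180000.00
horizontal leg | 5780.00 | 121.00 | 17.00 | 699380.00 | 98260.00
gusset | 432.00 | 44.00 | 46.00 | 19008.00 | 19872.00
Σ | 9812.00 |  |  | 783188.00 | 298132.00
X̄ = 783188.00 / 9812.00 = 79.82 mm
Ȳ = 298132.00 / 9812.00 = 30.38 mm

X̄ = 79.82 mm, Ȳ = 30.38 mm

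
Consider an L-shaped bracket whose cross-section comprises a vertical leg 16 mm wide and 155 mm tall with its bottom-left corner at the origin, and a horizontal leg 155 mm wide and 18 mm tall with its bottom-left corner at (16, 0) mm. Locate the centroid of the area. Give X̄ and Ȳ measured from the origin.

X̄ = 53.26 mm, Ȳ = 41.24 mm

vertical leg: A = 16 × 155 = 2480.00, centroid at (8.00, 77.50).
horizontal leg: A = 155 × 18 = 2790.00, centroid at (93.50, 9.00).
ΣA = 5270.00 mm², ΣAX̄ = 280705.00 mm³, ΣAȲ = 217310.00 mm³.
X̄ = 280705.00/5270.00 = 53.26 mm; Ȳ = 217310.00/5270.00 = 41.24 mm.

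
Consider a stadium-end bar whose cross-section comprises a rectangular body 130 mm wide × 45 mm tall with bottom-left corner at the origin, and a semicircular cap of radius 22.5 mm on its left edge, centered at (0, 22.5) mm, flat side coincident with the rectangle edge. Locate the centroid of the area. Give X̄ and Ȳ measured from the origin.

rectangular body: A = 130 × 45 = 5850.00, centroid at (65.00, 22.50).
semicircular end: A = ½π·22.5² = 795.22, centroid at (-9.55, 22.50).
ΣA = 6645.22 mm²
ΣAX̄ = (5850.00)(65.00) + (795.22)(-9.55) = 372656.25 mm³
ΣAȲ = (5850.00)(22.50) + (795.22)(22.50) = 149517.35 mm³
X̄ = 372656.25 / 6645.22 = 56.08 mm
Ȳ = 149517.35 / 6645.22 = 22.50 mm

X̄ = 56.08 mm, Ȳ = 22.50 mm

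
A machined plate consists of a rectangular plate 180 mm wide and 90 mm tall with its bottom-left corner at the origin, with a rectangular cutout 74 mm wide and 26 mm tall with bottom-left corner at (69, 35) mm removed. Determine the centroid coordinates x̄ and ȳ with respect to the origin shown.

Part | A | x̄ᵢ | ȳᵢ | A·x̄ᵢ | A·ȳᵢ
plate | 16200.00 | 90.00 | 45.00 | 1458000.00 | 729000.00
hole | -1924.00 | 106.00 | 48.00 | -203944.00 | -92352.00
Σ | 14276.00 |  |  | 1254056.00 | 636648.00
x̄ = 1254056.00 / 14276.00 = 87.84 mm
ȳ = 636648.00 / 14276.00 = 44.60 mm

x̄ = 87.84 mm, ȳ = 44.60 mm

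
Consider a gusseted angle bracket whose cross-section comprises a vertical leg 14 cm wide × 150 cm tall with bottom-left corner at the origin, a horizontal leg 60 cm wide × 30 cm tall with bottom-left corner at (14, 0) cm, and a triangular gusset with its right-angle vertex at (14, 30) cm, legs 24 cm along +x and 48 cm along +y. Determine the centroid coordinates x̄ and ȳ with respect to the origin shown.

vertical leg: A = 14 × 150 = 2100.00, centroid at (7.00, 75.00).
horizontal leg: A = 60 × 30 = 1800.00, centroid at (44.00, 15.00).
gusset: A = ½·24·48 = 576.00, centroid at (22.00, 46.00).
ΣA = 4476.00 cm²
ΣAx̄ = (2100.00)(7.00) + (1800.00)(44.00) + (576.00)(22.00) = 106572.00 cm³
ΣAȳ = (2100.00)(75.00) + (1800.00)(15.00) + (576.00)(46.00) = 210996.00 cm³
x̄ = 106572.00 / 4476.00 = 23.81 cm
ȳ = 210996.00 / 4476.00 = 47.14 cm

x̄ = 23.81 cm, ȳ = 47.14 cm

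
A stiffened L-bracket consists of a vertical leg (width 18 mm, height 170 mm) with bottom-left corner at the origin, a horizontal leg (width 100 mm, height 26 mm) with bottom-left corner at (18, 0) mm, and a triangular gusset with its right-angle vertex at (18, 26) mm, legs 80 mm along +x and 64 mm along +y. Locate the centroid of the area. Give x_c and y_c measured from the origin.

vertical leg: A = 18 × 170 = 3060.00, centroid at (9.00, 85.00).
horizontal leg: A = 100 × 26 = 2600.00, centroid at (68.00, 13.00).
gusset: A = ½·80·64 = 2560.00, centroid at (44.67, 47.33).
ΣA = 8220.00 mm²
ΣAx_c = (3060.00)(9.00) + (2600.00)(68.00) + (2560.00)(44.67) = 318686.67 mm³
ΣAy_c = (3060.00)(85.00) + (2600.00)(13.00) + (2560.00)(47.33) = 415073.33 mm³
x_c = 318686.67 / 8220.00 = 38.77 mm
y_c = 415073.33 / 8220.00 = 50.50 mm

x_c = 38.77 mm, y_c = 50.50 mm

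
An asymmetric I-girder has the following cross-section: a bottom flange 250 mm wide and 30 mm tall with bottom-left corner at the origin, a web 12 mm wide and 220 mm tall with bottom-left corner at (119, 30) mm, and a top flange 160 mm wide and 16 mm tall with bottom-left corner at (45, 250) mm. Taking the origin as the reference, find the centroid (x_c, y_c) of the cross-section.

x_c = 125.00 mm, y_c = 89.97 mm

bottom flange: A = 250 × 30 = 7500.00, centroid at (125.00, 15.00).
web: A = 12 × 220 = 2640.00, centroid at (125.00, 140.00).
top flange: A = 160 × 16 = 2560.00, centroid at (125.00, 258.00).
ΣA = 12700.00 mm²
ΣAx_c = (7500.00)(125.00) + (2640.00)(125.00) + (2560.00)(125.00) = 1587500.00 mm³
ΣAy_c = (7500.00)(15.00) + (2640.00)(140.00) + (2560.00)(258.00) = 1142580.00 mm³
x_c = 1587500.00 / 12700.00 = 125.00 mm
y_c = 1142580.00 / 12700.00 = 89.97 mm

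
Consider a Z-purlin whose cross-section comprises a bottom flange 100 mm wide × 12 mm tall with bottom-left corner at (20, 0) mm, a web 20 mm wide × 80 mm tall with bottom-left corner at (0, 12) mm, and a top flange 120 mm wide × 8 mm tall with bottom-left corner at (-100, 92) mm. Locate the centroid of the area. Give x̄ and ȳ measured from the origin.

x̄ = 16.38 mm, ȳ = 48.55 mm

bottom flange: A = 100 × 12 = 1200.00, centroid at (70.00, 6.00).
web: A = 20 × 80 = 1600.00, centroid at (10.00, 52.00).
top flange: A = 120 × 8 = 960.00, centroid at (-40.00, 96.00).
ΣA = 3760.00 mm²
ΣAx̄ = (1200.00)(70.00) + (1600.00)(10.00) + (960.00)(-40.00) = 61600.00 mm³
ΣAȳ = (1200.00)(6.00) + (1600.00)(52.00) + (960.00)(96.00) = 182560.00 mm³
x̄ = 61600.00 / 3760.00 = 16.38 mm
ȳ = 182560.00 / 3760.00 = 48.55 mm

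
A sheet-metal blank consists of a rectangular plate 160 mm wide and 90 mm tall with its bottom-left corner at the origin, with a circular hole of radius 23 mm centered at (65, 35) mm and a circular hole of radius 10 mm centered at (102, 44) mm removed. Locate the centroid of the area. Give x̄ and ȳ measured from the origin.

x̄ = 81.45 mm, ȳ = 46.36 mm

Part | A | x̄ᵢ | ȳᵢ | A·x̄ᵢ | A·ȳᵢ
plate | 14400.00 | 80.00 | 45.00 | 1152000.00 | 648000.00
hole 1 | -1661.90 | 65.00 | 35.00 | -108023.66 | -58166.59
hole 2 | -314.16 | 102.00 | 44.00 | -32044.25 | -13823.01
Σ | 12423.94 |  |  | 1011932.09 | 576010.40
x̄ = 1011932.09 / 12423.94 = 81.45 mm
ȳ = 576010.40 / 12423.94 = 46.36 mm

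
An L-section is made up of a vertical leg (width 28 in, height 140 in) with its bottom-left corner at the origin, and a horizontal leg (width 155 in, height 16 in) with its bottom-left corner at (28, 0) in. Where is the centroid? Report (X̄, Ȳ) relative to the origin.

vertical leg: A = 28 × 140 = 3920.00, centroid at (14.00, 70.00).
horizontal leg: A = 155 × 16 = 2480.00, centroid at (105.50, 8.00).
ΣA = 6400.00 in², ΣAX̄ = 316520.00 in³, ΣAȲ = 294240.00 in³.
X̄ = 316520.00/6400.00 = 49.46 in; Ȳ = 294240.00/6400.00 = 45.98 in.

X̄ = 49.46 in, Ȳ = 45.98 in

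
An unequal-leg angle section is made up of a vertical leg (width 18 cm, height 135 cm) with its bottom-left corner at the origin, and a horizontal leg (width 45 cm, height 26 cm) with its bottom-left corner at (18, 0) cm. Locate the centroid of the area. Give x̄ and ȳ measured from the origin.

vertical leg: A = 18 × 135 = 2430.00, centroid at (9.00, 67.50).
horizontal leg: A = 45 × 26 = 1170.00, centroid at (40.50, 13.00).
ΣA = 3600.00 cm²
ΣAx̄ = (2430.00)(9.00) + (1170.00)(40.50) = 69255.00 cm³
ΣAȳ = (2430.00)(67.50) + (1170.00)(13.00) = 179235.00 cm³
x̄ = 69255.00 / 3600.00 = 19.24 cm
ȳ = 179235.00 / 3600.00 = 49.79 cm

x̄ = 19.24 cm, ȳ = 49.79 cm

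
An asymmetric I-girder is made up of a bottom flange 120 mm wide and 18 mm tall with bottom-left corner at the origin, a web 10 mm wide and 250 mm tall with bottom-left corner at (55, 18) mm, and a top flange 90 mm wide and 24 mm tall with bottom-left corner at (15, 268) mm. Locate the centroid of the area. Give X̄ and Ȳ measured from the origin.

X̄ = 60.00 mm, Ȳ = 143.95 mm

bottom flange: A = 120 × 18 = 2160.00, centroid at (60.00, 9.00).
web: A = 10 × 250 = 2500.00, centroid at (60.00, 143.00).
top flange: A = 90 × 24 = 2160.00, centroid at (60.00, 280.00).
ΣA = 6820.00 mm², ΣAX̄ = 409200.00 mm³, ΣAȲ = 981740.00 mm³.
X̄ = 409200.00/6820.00 = 60.00 mm; Ȳ = 981740.00/6820.00 = 143.95 mm.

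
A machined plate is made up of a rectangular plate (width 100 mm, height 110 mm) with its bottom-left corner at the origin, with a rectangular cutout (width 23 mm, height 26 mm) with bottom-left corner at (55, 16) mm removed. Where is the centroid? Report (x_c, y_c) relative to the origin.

plate: A = 100 × 110 = 11000.00, centroid at (50.00, 55.00).
hole: A = −(23 × 26) = -598.00, centroid at (66.50, 29.00).
ΣA = 10402.00 mm²
ΣAx_c = (11000.00)(50.00) + (-598.00)(66.50) = 510233.00 mm³
ΣAy_c = (11000.00)(55.00) + (-598.00)(29.00) = 587658.00 mm³
x_c = 510233.00 / 10402.00 = 49.05 mm
y_c = 587658.00 / 10402.00 = 56.49 mm

x_c = 49.05 mm, y_c = 56.49 mm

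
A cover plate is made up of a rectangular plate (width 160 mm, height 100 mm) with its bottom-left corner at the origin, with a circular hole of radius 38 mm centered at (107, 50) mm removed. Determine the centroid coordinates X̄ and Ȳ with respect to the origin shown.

X̄ = 69.32 mm, Ȳ = 50.00 mm

plate: A = 160 × 100 = 16000.00, centroid at (80.00, 50.00).
hole: A = −π·38² = -4536.46, centroid at (107.00, 50.00).
ΣA = 11463.54 mm²
ΣAX̄ = (16000.00)(80.00) + (-4536.46)(107.00) = 794598.80 mm³
ΣAȲ = (16000.00)(50.00) + (-4536.46)(50.00) = 573177.01 mm³
X̄ = 794598.80 / 11463.54 = 69.32 mm
Ȳ = 573177.01 / 11463.54 = 50.00 mm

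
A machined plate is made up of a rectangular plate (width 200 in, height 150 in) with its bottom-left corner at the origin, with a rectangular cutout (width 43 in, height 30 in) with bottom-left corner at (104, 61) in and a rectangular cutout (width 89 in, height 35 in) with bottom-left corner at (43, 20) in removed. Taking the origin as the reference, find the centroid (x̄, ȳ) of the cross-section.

Part | A | x̄ᵢ | ȳᵢ | A·x̄ᵢ | A·ȳᵢ
plate | 30000.00 | 100.00 | 75.00 | 3000000.00 | 2250000.00
hole 1 | -1290.00 | 125.50 | 76.00 | -161895.00 | -98040.00
hole 2 | -3115.00 | 87.50 | 37.50 | -272562.50 | -116812.50
Σ | 25595.00 |  |  | 2565542.50 | 2035147.50
x̄ = 2565542.50 / 25595.00 = 100.24 in
ȳ = 2035147.50 / 25595.00 = 79.51 in

x̄ = 100.24 in, ȳ = 79.51 in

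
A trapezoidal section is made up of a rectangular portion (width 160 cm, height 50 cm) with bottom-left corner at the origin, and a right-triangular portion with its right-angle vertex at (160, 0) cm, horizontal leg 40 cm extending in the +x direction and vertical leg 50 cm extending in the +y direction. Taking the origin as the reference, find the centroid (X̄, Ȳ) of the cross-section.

X̄ = 90.37 cm, Ȳ = 24.07 cm

rectangular portion: A = 160 × 50 = 8000.00, centroid at (80.00, 25.00).
triangular portion: A = ½·40·50 = 1000.00, centroid at (173.33, 16.67).
ΣA = 9000.00 cm², ΣAX̄ = 813333.33 cm³, ΣAȲ = 216666.67 cm³.
X̄ = 813333.33/9000.00 = 90.37 cm; Ȳ = 216666.67/9000.00 = 24.07 cm.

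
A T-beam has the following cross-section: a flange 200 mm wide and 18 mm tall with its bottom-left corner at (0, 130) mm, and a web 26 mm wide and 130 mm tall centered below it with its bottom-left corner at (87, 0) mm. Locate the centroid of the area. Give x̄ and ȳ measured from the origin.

Part | A | x̄ᵢ | ȳᵢ | A·x̄ᵢ | A·ȳᵢ
web | 3380.00 | 100.00 | 65.00 | 338000.00 | 219700.00
flange | 3600.00 | 100.00 | 139.00 | 360000.00 | 500400.00
Σ | 6980.00 |  |  | 698000.00 | 720100.00
x̄ = 698000.00 / 6980.00 = 100.00 mm
ȳ = 720100.00 / 6980.00 = 103.17 mm

x̄ = 100.00 mm, ȳ = 103.17 mm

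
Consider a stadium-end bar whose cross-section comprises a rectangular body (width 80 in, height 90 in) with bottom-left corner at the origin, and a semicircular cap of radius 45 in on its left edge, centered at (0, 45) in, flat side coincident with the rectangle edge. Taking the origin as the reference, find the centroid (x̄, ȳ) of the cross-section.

x̄ = 21.89 in, ȳ = 45.00 in

Part | A | x̄ᵢ | ȳᵢ | A·x̄ᵢ | A·ȳᵢ
rectangular body | 7200.00 | 40.00 | 45.00 | 288000.00 | 324000.00
semicircular end | 3180.86 | -19.10 | 45.00 | -60750.00 | 143138.82
Σ | 10380.86 |  |  | 227250.00 | 467138.82
x̄ = 227250.00 / 10380.86 = 21.89 in
ȳ = 467138.82 / 10380.86 = 45.00 in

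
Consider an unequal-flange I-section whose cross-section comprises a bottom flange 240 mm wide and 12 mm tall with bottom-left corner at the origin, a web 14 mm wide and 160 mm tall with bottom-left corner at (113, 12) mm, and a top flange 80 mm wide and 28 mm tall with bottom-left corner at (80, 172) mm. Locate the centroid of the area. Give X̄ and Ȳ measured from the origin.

Part | A | x̄ᵢ | ȳᵢ | A·x̄ᵢ | A·ȳᵢ
bottom flange | 2880.00 | 120.00 | 6.00 | 345600.00 | 17280.00
web | 2240.00 | 120.00 | 92.00 | 268800.00 | 206080.00
top flange | 2240.00 | 120.00 | 186.00 | 268800.00 | 416640.00
Σ | 7360.00 |  |  | 883200.00 | 640000.00
X̄ = 883200.00 / 7360.00 = 120.00 mm
Ȳ = 640000.00 / 7360.00 = 86.96 mm

X̄ = 120.00 mm, Ȳ = 86.96 mm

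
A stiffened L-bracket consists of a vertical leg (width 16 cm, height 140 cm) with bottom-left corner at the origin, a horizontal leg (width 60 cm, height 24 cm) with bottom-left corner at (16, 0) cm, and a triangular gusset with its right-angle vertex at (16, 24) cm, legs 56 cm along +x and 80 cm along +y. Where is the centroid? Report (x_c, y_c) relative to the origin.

x_c = 27.33 cm, y_c = 48.58 cm

Part | A | x̄ᵢ | ȳᵢ | A·x̄ᵢ | A·ȳᵢ
vertical leg | 2240.00 | 8.00 | 70.00 | 17920.00 | 156800.00
horizontal leg | 1440.00 | 46.00 | 12.00 | 66240.00 | 17280.00
gusset | 2240.00 | 34.67 | 50.67 | 77653.33 | 113493.33
Σ | 5920.00 |  |  | 161813.33 | 287573.33
x_c = 161813.33 / 5920.00 = 27.33 cm
y_c = 287573.33 / 5920.00 = 48.58 cm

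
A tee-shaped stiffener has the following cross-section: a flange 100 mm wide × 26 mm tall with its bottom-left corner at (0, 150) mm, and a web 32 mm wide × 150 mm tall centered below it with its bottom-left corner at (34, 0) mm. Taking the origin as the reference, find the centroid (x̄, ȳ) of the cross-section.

x̄ = 50.00 mm, ȳ = 105.92 mm

Part | A | x̄ᵢ | ȳᵢ | A·x̄ᵢ | A·ȳᵢ
web | 4800.00 | 50.00 | 75.00 | 240000.00 | 360000.00
flange | 2600.00 | 50.00 | 163.00 | 130000.00 | 423800.00
Σ | 7400.00 |  |  | 370000.00 | 783800.00
x̄ = 370000.00 / 7400.00 = 50.00 mm
ȳ = 783800.00 / 7400.00 = 105.92 mm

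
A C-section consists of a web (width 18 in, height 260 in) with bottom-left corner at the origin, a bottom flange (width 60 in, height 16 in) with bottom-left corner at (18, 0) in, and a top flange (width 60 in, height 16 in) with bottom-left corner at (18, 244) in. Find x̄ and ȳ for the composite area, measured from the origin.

web: A = 18 × 260 = 4680.00, centroid at (9.00, 130.00).
bottom flange: A = 60 × 16 = 960.00, centroid at (48.00, 8.00).
top flange: A = 60 × 16 = 960.00, centroid at (48.00, 252.00).
ΣA = 6600.00 in², ΣAx̄ = 134280.00 in³, ΣAȳ = 858000.00 in³.
x̄ = 134280.00/6600.00 = 20.35 in; ȳ = 858000.00/6600.00 = 130.00 in.

x̄ = 20.35 in, ȳ = 130.00 in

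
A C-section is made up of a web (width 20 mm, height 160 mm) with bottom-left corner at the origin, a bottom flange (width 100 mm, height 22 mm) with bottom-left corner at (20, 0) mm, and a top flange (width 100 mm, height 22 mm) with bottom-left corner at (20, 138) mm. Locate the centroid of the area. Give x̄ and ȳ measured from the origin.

x̄ = 44.74 mm, ȳ = 80.00 mm

Part | A | x̄ᵢ | ȳᵢ | A·x̄ᵢ | A·ȳᵢ
web | 3200.00 | 10.00 | 80.00 | 32000.00 | 256000.00
bottom flange | 2200.00 | 70.00 | 11.00 | 154000.00 | 24200.00
top flange | 2200.00 | 70.00 | 149.00 | 154000.00 | 327800.00
Σ | 7600.00 |  |  | 340000.00 | 608000.00
x̄ = 340000.00 / 7600.00 = 44.74 mm
ȳ = 608000.00 / 7600.00 = 80.00 mm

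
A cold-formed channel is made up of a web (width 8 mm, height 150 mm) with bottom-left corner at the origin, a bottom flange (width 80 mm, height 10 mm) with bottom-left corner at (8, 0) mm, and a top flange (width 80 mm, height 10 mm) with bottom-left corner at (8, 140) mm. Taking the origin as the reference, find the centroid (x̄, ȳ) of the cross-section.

Part | A | x̄ᵢ | ȳᵢ | A·x̄ᵢ | A·ȳᵢ
web | 1200.00 | 4.00 | 75.00 | 4800.00 | 90000.00
bottom flange | 800.00 | 48.00 | 5.00 | 38400.00 | 4000.00
top flange | 800.00 | 48.00 | 145.00 | 38400.00 | 116000.00
Σ | 2800.00 |  |  | 81600.00 | 210000.00
x̄ = 81600.00 / 2800.00 = 29.14 mm
ȳ = 210000.00 / 2800.00 = 75.00 mm

x̄ = 29.14 mm, ȳ = 75.00 mm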